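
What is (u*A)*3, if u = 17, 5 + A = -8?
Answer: -663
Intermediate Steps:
A = -13 (A = -5 - 8 = -13)
(u*A)*3 = (17*(-13))*3 = -221*3 = -663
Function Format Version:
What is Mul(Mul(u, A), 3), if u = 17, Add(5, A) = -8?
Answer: -663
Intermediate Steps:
A = -13 (A = Add(-5, -8) = -13)
Mul(Mul(u, A), 3) = Mul(Mul(17, -13), 3) = Mul(-221, 3) = -663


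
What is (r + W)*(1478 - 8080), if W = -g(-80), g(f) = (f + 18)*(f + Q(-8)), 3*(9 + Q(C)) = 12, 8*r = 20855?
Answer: 70327805/4 ≈ 1.7582e+7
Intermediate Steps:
r = 20855/8 (r = (1/8)*20855 = 20855/8 ≈ 2606.9)
Q(C) = -5 (Q(C) = -9 + (1/3)*12 = -9 + 4 = -5)
g(f) = (-5 + f)*(18 + f) (g(f) = (f + 18)*(f - 5) = (18 + f)*(-5 + f) = (-5 + f)*(18 + f))
W = -5270 (W = -(-90 + (-80)**2 + 13*(-80)) = -(-90 + 6400 - 1040) = -1*5270 = -5270)
(r + W)*(1478 - 8080) = (20855/8 - 5270)*(1478 - 8080) = -21305/8*(-6602) = 70327805/4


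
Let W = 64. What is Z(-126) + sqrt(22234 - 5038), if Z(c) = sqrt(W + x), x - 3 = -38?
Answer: sqrt(29) + 2*sqrt(4299) ≈ 136.52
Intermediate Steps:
x = -35 (x = 3 - 38 = -35)
Z(c) = sqrt(29) (Z(c) = sqrt(64 - 35) = sqrt(29))
Z(-126) + sqrt(22234 - 5038) = sqrt(29) + sqrt(22234 - 5038) = sqrt(29) + sqrt(17196) = sqrt(29) + 2*sqrt(4299)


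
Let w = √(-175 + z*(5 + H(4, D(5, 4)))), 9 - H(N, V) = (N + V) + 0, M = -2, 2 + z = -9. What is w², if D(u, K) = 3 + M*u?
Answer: -362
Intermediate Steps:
z = -11 (z = -2 - 9 = -11)
D(u, K) = 3 - 2*u
H(N, V) = 9 - N - V (H(N, V) = 9 - ((N + V) + 0) = 9 - (N + V) = 9 + (-N - V) = 9 - N - V)
w = I*√362 (w = √(-175 - 11*(5 + (9 - 1*4 - (3 - 2*5)))) = √(-175 - 11*(5 + (9 - 4 - (3 - 10)))) = √(-175 - 11*(5 + (9 - 4 - 1*(-7)))) = √(-175 - 11*(5 + (9 - 4 + 7))) = √(-175 - 11*(5 + 12)) = √(-175 - 11*17) = √(-175 - 187) = √(-362) = I*√362 ≈ 19.026*I)
w² = (I*√362)² = -362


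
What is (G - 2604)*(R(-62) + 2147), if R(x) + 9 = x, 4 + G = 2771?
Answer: 338388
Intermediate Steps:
G = 2767 (G = -4 + 2771 = 2767)
R(x) = -9 + x
(G - 2604)*(R(-62) + 2147) = (2767 - 2604)*((-9 - 62) + 2147) = 163*(-71 + 2147) = 163*2076 = 338388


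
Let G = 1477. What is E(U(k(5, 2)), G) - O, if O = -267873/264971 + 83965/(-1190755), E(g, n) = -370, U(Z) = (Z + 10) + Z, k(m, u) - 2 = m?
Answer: -23279906308944/63103108621 ≈ -368.92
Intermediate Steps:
k(m, u) = 2 + m
U(Z) = 10 + 2*Z (U(Z) = (10 + Z) + Z = 10 + 2*Z)
O = -68243880826/63103108621 (O = -267873*1/264971 + 83965*(-1/1190755) = -267873/264971 - 16793/238151 = -68243880826/63103108621 ≈ -1.0815)
E(U(k(5, 2)), G) - O = -370 - 1*(-68243880826/63103108621) = -370 + 68243880826/63103108621 = -23279906308944/63103108621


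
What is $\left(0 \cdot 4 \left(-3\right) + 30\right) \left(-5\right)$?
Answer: $-150$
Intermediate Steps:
$\left(0 \cdot 4 \left(-3\right) + 30\right) \left(-5\right) = \left(0 \left(-3\right) + 30\right) \left(-5\right) = \left(0 + 30\right) \left(-5\right) = 30 \left(-5\right) = -150$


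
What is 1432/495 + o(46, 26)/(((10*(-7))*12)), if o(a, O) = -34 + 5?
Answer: 81149/27720 ≈ 2.9275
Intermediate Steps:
o(a, O) = -29
1432/495 + o(46, 26)/(((10*(-7))*12)) = 1432/495 - 29/((10*(-7))*12) = 1432*(1/495) - 29/((-70*12)) = 1432/495 - 29/(-840) = 1432/495 - 29*(-1/840) = 1432/495 + 29/840 = 81149/27720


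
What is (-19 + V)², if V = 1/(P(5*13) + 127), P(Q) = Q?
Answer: 13300609/36864 ≈ 360.80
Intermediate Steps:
V = 1/192 (V = 1/(5*13 + 127) = 1/(65 + 127) = 1/192 ≈ 0.0052083)
(-19 + V)² = (-19 + 1/192)² = (-3647/192)² = 13300609/36864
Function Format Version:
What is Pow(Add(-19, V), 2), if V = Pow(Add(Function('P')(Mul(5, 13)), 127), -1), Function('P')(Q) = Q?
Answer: Rational(13300609, 36864) ≈ 360.80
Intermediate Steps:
V = Rational(1, 192) (V = Pow(Add(Mul(5, 13), 127), -1) = Pow(Add(65, 127), -1) = Pow(192, -1) = Rational(1, 192) ≈ 0.0052083)
Pow(Add(-19, V), 2) = Pow(Add(-19, Rational(1, 192)), 2) = Pow(Rational(-3647, 192), 2) = Rational(13300609, 36864)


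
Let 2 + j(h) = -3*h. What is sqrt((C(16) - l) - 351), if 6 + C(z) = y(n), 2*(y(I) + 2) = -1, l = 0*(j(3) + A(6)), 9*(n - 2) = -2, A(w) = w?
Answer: I*sqrt(1438)/2 ≈ 18.96*I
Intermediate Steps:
j(h) = -2 - 3*h
n = 16/9 (n = 2 + (1/9)*(-2) = 2 - 2/9 = 16/9 ≈ 1.7778)
l = 0 (l = 0*((-2 - 3*3) + 6) = 0*((-2 - 9) + 6) = 0*(-11 + 6) = 0*(-5) = 0)
y(I) = -5/2 (y(I) = -2 + (1/2)*(-1) = -2 - 1/2 = -5/2)
C(z) = -17/2 (C(z) = -6 - 5/2 = -17/2)
sqrt((C(16) - l) - 351) = sqrt((-17/2 - 1*0) - 351) = sqrt((-17/2 + 0) - 351) = sqrt(-17/2 - 351) = sqrt(-719/2) = I*sqrt(1438)/2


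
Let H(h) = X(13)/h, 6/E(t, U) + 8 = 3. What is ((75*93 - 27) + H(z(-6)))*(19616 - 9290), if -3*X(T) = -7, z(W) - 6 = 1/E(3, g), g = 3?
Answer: 2224241052/31 ≈ 7.1750e+7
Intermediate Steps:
E(t, U) = -6/5 (E(t, U) = 6/(-8 + 3) = 6/(-5) = 6*(-⅕) = -6/5)
z(W) = 31/6 (z(W) = 6 + 1/(-6/5) = 6 - ⅚ = 31/6)
X(T) = 7/3 (X(T) = -⅓*(-7) = 7/3)
H(h) = 7/(3*h)
((75*93 - 27) + H(z(-6)))*(19616 - 9290) = ((75*93 - 27) + 7/(3*(31/6)))*(19616 - 9290) = ((6975 - 27) + (7/3)*(6/31))*10326 = (6948 + 14/31)*10326 = (215402/31)*10326 = 2224241052/31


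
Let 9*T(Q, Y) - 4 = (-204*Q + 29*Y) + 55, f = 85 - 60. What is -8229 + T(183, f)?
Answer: -110609/9 ≈ -12290.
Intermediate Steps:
f = 25
T(Q, Y) = 59/9 - 68*Q/3 + 29*Y/9 (T(Q, Y) = 4/9 + ((-204*Q + 29*Y) + 55)/9 = 4/9 + (55 - 204*Q + 29*Y)/9 = 4/9 + (55/9 - 68*Q/3 + 29*Y/9) = 59/9 - 68*Q/3 + 29*Y/9)
-8229 + T(183, f) = -8229 + (59/9 - 68/3*183 + (29/9)*25) = -8229 + (59/9 - 4148 + 725/9) = -8229 - 36548/9 = -110609/9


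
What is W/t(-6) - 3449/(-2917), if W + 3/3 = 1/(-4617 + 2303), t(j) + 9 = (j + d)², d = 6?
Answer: 78581729/60749442 ≈ 1.2935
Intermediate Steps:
t(j) = -9 + (6 + j)² (t(j) = -9 + (j + 6)² = -9 + (6 + j)²)
W = -2315/2314 (W = -1 + 1/(-4617 + 2303) = -1 + 1/(-2314) = -1 - 1/2314 = -2315/2314 ≈ -1.0004)
W/t(-6) - 3449/(-2917) = -2315/(2314*(-9 + (6 - 6)²)) - 3449/(-2917) = -2315/(2314*(-9 + 0²)) - 3449*(-1/2917) = -2315/(2314*(-9 + 0)) + 3449/2917 = -2315/2314/(-9) + 3449/2917 = -2315/2314*(-⅑) + 3449/2917 = 2315/20826 + 3449/2917 = 78581729/60749442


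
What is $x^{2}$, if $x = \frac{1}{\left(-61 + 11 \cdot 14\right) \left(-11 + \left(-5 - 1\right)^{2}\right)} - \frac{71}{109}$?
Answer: $\frac{27213781156}{64224230625} \approx 0.42373$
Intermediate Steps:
$x = - \frac{164966}{253425}$ ($x = \frac{1}{\left(-61 + 154\right) \left(-11 + \left(-6\right)^{2}\right)} - \frac{71}{109} = \frac{1}{93 \left(-11 + 36\right)} - \frac{71}{109} = \frac{1}{93 \cdot 25} - \frac{71}{109} = \frac{1}{93} \cdot \frac{1}{25} - \frac{71}{109} = \frac{1}{2325} - \frac{71}{109} = - \frac{164966}{253425} \approx -0.65095$)
$x^{2} = \left(- \frac{164966}{253425}\right)^{2} = \frac{27213781156}{64224230625}$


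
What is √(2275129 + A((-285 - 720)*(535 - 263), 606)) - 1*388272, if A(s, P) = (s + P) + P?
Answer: -388272 + √2002981 ≈ -3.8686e+5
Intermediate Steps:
A(s, P) = s + 2*P (A(s, P) = (P + s) + P = s + 2*P)
√(2275129 + A((-285 - 720)*(535 - 263), 606)) - 1*388272 = √(2275129 + ((-285 - 720)*(535 - 263) + 2*606)) - 1*388272 = √(2275129 + (-1005*272 + 1212)) - 388272 = √(2275129 + (-273360 + 1212)) - 388272 = √(2275129 - 272148) - 388272 = √2002981 - 388272 = -388272 + √2002981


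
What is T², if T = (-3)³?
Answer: 729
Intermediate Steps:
T = -27
T² = (-27)² = 729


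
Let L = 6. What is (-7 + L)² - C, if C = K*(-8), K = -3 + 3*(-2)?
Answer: -71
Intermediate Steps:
K = -9 (K = -3 - 6 = -9)
C = 72 (C = -9*(-8) = 72)
(-7 + L)² - C = (-7 + 6)² - 1*72 = (-1)² - 72 = 1 - 72 = -71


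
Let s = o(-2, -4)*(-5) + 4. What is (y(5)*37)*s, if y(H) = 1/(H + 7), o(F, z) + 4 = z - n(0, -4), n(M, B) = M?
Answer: 407/3 ≈ 135.67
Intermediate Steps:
o(F, z) = -4 + z (o(F, z) = -4 + (z - 1*0) = -4 + (z + 0) = -4 + z)
y(H) = 1/(7 + H)
s = 44 (s = (-4 - 4)*(-5) + 4 = -8*(-5) + 4 = 40 + 4 = 44)
(y(5)*37)*s = (37/(7 + 5))*44 = (37/12)*44 = 407/3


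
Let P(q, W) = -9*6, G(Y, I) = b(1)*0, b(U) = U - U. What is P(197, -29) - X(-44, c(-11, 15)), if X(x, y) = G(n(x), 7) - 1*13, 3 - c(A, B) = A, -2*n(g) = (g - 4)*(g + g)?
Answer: -41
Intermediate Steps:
n(g) = -g*(-4 + g) (n(g) = -(g - 4)*(g + g)/2 = -(-4 + g)*2*g/2 = -g*(-4 + g))
b(U) = 0
G(Y, I) = 0 (G(Y, I) = 0*0 = 0)
c(A, B) = 3 - A
P(q, W) = -54
X(x, y) = -13 (X(x, y) = 0 - 1*13 = 0 - 13 = -13)
P(197, -29) - X(-44, c(-11, 15)) = -54 - 1*(-13) = -54 + 13 = -41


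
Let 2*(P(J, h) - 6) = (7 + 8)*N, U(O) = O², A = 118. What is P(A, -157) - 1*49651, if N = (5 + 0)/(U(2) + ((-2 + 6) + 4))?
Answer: -397135/8 ≈ -49642.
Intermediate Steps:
N = 5/12 (N = (5 + 0)/(2² + ((-2 + 6) + 4)) = 5/(4 + (4 + 4)) = 5/(4 + 8) = 5/12 ≈ 0.41667)
P(J, h) = 73/8 (P(J, h) = 6 + ((7 + 8)*(5/12))/2 = 6 + (15*(5/12))/2 = 6 + (½)*(25/4) = 6 + 25/8 = 73/8)
P(A, -157) - 1*49651 = 73/8 - 1*49651 = 73/8 - 49651 = -397135/8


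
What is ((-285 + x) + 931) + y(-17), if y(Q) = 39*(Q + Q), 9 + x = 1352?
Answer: 663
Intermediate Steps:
x = 1343 (x = -9 + 1352 = 1343)
y(Q) = 78*Q (y(Q) = 39*(2*Q) = 78*Q)
((-285 + x) + 931) + y(-17) = ((-285 + 1343) + 931) + 78*(-17) = (1058 + 931) - 1326 = 1989 - 1326 = 663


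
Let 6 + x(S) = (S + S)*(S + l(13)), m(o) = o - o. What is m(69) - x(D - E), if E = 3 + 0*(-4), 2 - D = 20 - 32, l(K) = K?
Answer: -522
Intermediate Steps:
m(o) = 0
D = 14 (D = 2 - (20 - 32) = 2 - 1*(-12) = 2 + 12 = 14)
E = 3 (E = 3 + 0 = 3)
x(S) = -6 + 2*S*(13 + S) (x(S) = -6 + (S + S)*(S + 13) = -6 + (2*S)*(13 + S) = -6 + 2*S*(13 + S))
m(69) - x(D - E) = 0 - (-6 + 2*(14 - 1*3)² + 26*(14 - 1*3)) = 0 - (-6 + 2*(14 - 3)² + 26*(14 - 3)) = 0 - (-6 + 2*11² + 26*11) = 0 - (-6 + 2*121 + 286) = 0 - (-6 + 242 + 286) = 0 - 1*522 = 0 - 522 = -522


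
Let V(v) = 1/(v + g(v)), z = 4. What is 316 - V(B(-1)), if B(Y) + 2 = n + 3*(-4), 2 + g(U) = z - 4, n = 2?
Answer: 4425/14 ≈ 316.07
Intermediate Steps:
g(U) = -2 (g(U) = -2 + (4 - 4) = -2 + 0 = -2)
B(Y) = -12 (B(Y) = -2 + (2 + 3*(-4)) = -2 + (2 - 12) = -2 - 10 = -12)
V(v) = 1/(-2 + v) (V(v) = 1/(v - 2) = 1/(-2 + v))
316 - V(B(-1)) = 316 - 1/(-2 - 12) = 316 - 1/(-14) = 316 - 1*(-1/14) = 316 + 1/14 = 4425/14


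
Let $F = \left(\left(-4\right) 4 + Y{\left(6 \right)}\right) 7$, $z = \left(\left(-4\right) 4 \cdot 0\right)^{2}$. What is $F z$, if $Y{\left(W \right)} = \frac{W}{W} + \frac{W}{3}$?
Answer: $0$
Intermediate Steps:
$z = 0$ ($z = \left(\left(-16\right) 0\right)^{2} = 0^{2} = 0$)
$Y{\left(W \right)} = 1 + \frac{W}{3}$ ($Y{\left(W \right)} = 1 + W \frac{1}{3} = 1 + \frac{W}{3}$)
$F = -91$ ($F = \left(\left(-4\right) 4 + \left(1 + \frac{1}{3} \cdot 6\right)\right) 7 = \left(-16 + \left(1 + 2\right)\right) 7 = \left(-16 + 3\right) 7 = \left(-13\right) 7 = -91$)
$F z = \left(-91\right) 0 = 0$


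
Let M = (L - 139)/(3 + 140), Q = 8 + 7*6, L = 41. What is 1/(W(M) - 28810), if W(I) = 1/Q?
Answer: -50/1440499 ≈ -3.4710e-5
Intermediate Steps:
Q = 50 (Q = 8 + 42 = 50)
M = -98/143 (M = (41 - 139)/(3 + 140) = -98/143 ≈ -0.68532)
W(I) = 1/50
1/(W(M) - 28810) = 1/(1/50 - 28810) = 1/(-1440499/50) = -50/1440499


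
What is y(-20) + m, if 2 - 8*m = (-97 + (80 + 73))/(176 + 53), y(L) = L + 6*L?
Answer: -128039/916 ≈ -139.78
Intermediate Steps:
y(L) = 7*L
m = 201/916 (m = 1/4 - (-97 + (80 + 73))/(8*(176 + 53)) = 1/4 - (-97 + 153)/(8*229) = 1/4 - 7/229 = 201/916 ≈ 0.21943)
y(-20) + m = 7*(-20) + 201/916 = -140 + 201/916 = -128039/916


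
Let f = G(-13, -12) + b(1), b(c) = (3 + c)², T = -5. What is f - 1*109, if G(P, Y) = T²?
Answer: -68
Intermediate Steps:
G(P, Y) = 25 (G(P, Y) = (-5)² = 25)
f = 41 (f = 25 + (3 + 1)² = 25 + 4² = 25 + 16 = 41)
f - 1*109 = 41 - 1*109 = 41 - 109 = -68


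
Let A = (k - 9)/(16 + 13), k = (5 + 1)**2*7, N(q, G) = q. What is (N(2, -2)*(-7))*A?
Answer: -3402/29 ≈ -117.31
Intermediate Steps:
k = 252 (k = 6**2*7 = 36*7 = 252)
A = 243/29 (A = (252 - 9)/(16 + 13) = 243/29 ≈ 8.3793)
(N(2, -2)*(-7))*A = (2*(-7))*(243/29) = -14*243/29 = -3402/29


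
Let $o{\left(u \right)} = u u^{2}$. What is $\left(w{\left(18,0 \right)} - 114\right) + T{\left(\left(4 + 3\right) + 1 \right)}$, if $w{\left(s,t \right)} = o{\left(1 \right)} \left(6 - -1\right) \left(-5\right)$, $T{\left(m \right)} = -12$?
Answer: $-161$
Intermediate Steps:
$o{\left(u \right)} = u^{3}$
$w{\left(s,t \right)} = -35$ ($w{\left(s,t \right)} = 1^{3} \left(6 - -1\right) \left(-5\right) = 1 \left(6 + 1\right) \left(-5\right) = 1 \cdot 7 \left(-5\right) = 7 \left(-5\right) = -35$)
$\left(w{\left(18,0 \right)} - 114\right) + T{\left(\left(4 + 3\right) + 1 \right)} = \left(-35 - 114\right) - 12 = -149 - 12 = -161$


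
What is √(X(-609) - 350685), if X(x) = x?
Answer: I*√351294 ≈ 592.7*I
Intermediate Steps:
√(X(-609) - 350685) = √(-609 - 350685) = √(-351294) = I*√351294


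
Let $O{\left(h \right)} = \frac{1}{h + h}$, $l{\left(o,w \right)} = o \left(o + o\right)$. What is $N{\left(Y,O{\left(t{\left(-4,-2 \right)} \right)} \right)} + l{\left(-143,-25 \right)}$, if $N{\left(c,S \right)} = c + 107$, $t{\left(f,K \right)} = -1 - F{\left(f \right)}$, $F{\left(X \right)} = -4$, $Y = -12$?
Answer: $40993$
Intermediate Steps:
$t{\left(f,K \right)} = 3$ ($t{\left(f,K \right)} = -1 - -4 = -1 + 4 = 3$)
$l{\left(o,w \right)} = 2 o^{2}$ ($l{\left(o,w \right)} = o 2 o = 2 o^{2}$)
$O{\left(h \right)} = \frac{1}{2 h}$
$N{\left(c,S \right)} = 107 + c$
$N{\left(Y,O{\left(t{\left(-4,-2 \right)} \right)} \right)} + l{\left(-143,-25 \right)} = \left(107 - 12\right) + 2 \left(-143\right)^{2} = 95 + 2 \cdot 20449 = 95 + 40898 = 40993$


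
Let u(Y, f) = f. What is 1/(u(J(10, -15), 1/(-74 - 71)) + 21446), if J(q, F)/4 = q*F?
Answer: 145/3109669 ≈ 4.6629e-5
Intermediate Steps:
J(q, F) = 4*F*q (J(q, F) = 4*(q*F) = 4*(F*q) = 4*F*q)
1/(u(J(10, -15), 1/(-74 - 71)) + 21446) = 1/(1/(-74 - 71) + 21446) = 1/(1/(-145) + 21446) = 1/(-1/145 + 21446) = 1/(3109669/145) = 145/3109669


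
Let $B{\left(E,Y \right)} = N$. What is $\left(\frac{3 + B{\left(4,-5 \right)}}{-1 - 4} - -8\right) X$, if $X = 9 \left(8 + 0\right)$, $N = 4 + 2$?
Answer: $\frac{2232}{5} \approx 446.4$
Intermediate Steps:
$N = 6$
$B{\left(E,Y \right)} = 6$
$X = 72$ ($X = 9 \cdot 8 = 72$)
$\left(\frac{3 + B{\left(4,-5 \right)}}{-1 - 4} - -8\right) X = \left(\frac{3 + 6}{-1 - 4} - -8\right) 72 = \left(\frac{9}{-5} + 8\right) 72 = \left(9 \left(- \frac{1}{5}\right) + 8\right) 72 = \left(- \frac{9}{5} + 8\right) 72 = \frac{31}{5} \cdot 72 = \frac{2232}{5}$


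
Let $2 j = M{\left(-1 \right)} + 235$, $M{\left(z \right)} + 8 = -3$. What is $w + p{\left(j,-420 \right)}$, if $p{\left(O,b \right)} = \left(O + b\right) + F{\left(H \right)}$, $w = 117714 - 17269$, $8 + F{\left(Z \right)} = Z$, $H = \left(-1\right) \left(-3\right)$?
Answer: $100132$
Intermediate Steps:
$H = 3$
$M{\left(z \right)} = -11$ ($M{\left(z \right)} = -8 - 3 = -11$)
$j = 112$ ($j = \frac{-11 + 235}{2} = \frac{1}{2} \cdot 224 = 112$)
$F{\left(Z \right)} = -8 + Z$
$w = 100445$
$p{\left(O,b \right)} = -5 + O + b$ ($p{\left(O,b \right)} = \left(O + b\right) + \left(-8 + 3\right) = \left(O + b\right) - 5 = -5 + O + b$)
$w + p{\left(j,-420 \right)} = 100445 - 313 = 100132$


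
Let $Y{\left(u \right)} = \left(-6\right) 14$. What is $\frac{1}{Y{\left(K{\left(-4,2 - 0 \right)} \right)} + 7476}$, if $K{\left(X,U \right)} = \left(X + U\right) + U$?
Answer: $\frac{1}{7392} \approx 0.00013528$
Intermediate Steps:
$K{\left(X,U \right)} = X + 2 U$ ($K{\left(X,U \right)} = \left(U + X\right) + U = X + 2 U$)
$Y{\left(u \right)} = -84$
$\frac{1}{Y{\left(K{\left(-4,2 - 0 \right)} \right)} + 7476} = \frac{1}{-84 + 7476} = \frac{1}{7392}$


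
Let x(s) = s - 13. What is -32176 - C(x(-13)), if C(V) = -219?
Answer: -31957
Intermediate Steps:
x(s) = -13 + s
-32176 - C(x(-13)) = -32176 - 1*(-219) = -32176 + 219 = -31957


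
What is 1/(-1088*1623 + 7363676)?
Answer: 1/5597852 ≈ 1.7864e-7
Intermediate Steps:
1/(-1088*1623 + 7363676) = 1/(-1765824 + 7363676) = 1/5597852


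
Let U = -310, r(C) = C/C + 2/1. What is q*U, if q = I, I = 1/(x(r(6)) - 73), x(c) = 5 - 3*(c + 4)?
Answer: 310/89 ≈ 3.4831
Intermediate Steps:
r(C) = 3 (r(C) = 1 + 2*1 = 1 + 2 = 3)
x(c) = -7 - 3*c (x(c) = 5 - 3*(4 + c) = 5 - (12 + 3*c) = 5 + (-12 - 3*c) = -7 - 3*c)
I = -1/89 (I = 1/((-7 - 3*3) - 73) = 1/((-7 - 9) - 73) = 1/(-16 - 73) = 1/(-89) = -1/89 ≈ -0.011236)
q = -1/89 ≈ -0.011236
q*U = -1/89*(-310) = 310/89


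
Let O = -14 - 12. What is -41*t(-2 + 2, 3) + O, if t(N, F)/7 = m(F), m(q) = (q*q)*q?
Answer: -7775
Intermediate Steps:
m(q) = q**3 (m(q) = q**2*q = q**3)
t(N, F) = 7*F**3
O = -26
-41*t(-2 + 2, 3) + O = -287*3**3 - 26 = -287*27 - 26 = -41*189 - 26 = -7749 - 26 = -7775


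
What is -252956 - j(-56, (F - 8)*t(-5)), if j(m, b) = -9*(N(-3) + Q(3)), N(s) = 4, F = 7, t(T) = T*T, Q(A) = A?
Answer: -252893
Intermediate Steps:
t(T) = T²
j(m, b) = -63 (j(m, b) = -9*(4 + 3) = -9*7 = -63)
-252956 - j(-56, (F - 8)*t(-5)) = -252956 - 1*(-63) = -252956 + 63 = -252893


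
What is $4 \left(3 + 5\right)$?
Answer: $32$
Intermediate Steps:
$4 \left(3 + 5\right) = 4 \cdot 8 = 32$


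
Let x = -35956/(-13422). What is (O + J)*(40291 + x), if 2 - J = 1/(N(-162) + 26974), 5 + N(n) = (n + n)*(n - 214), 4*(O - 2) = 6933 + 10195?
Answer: 57482754579541521/332849941 ≈ 1.7270e+8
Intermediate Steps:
O = 4284 (O = 2 + (6933 + 10195)/4 = 2 + (1/4)*17128 = 2 + 4282 = 4284)
N(n) = -5 + 2*n*(-214 + n) (N(n) = -5 + (n + n)*(n - 214) = -5 + (2*n)*(-214 + n) = -5 + 2*n*(-214 + n))
x = 17978/6711 (x = -35956*(-1/13422) = 17978/6711 ≈ 2.6789)
J = 297585/148793 (J = 2 - 1/((-5 - 428*(-162) + 2*(-162)**2) + 26974) = 2 - 1/((-5 + 69336 + 2*26244) + 26974) = 2 - 1/((-5 + 69336 + 52488) + 26974) = 2 - 1/(121819 + 26974) = 2 - 1/148793 = 297585/148793 ≈ 2.0000)
(O + J)*(40291 + x) = (4284 + 297585/148793)*(40291 + 17978/6711) = (637726797/148793)*(270410879/6711) = 57482754579541521/332849941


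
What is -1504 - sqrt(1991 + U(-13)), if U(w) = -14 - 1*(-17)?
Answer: -1504 - sqrt(1994) ≈ -1548.7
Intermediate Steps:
U(w) = 3 (U(w) = -14 + 17 = 3)
-1504 - sqrt(1991 + U(-13)) = -1504 - sqrt(1991 + 3) = -1504 - sqrt(1994)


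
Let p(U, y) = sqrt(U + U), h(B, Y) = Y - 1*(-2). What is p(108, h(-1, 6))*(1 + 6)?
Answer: 42*sqrt(6) ≈ 102.88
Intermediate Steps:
h(B, Y) = 2 + Y (h(B, Y) = Y + 2 = 2 + Y)
p(U, y) = sqrt(2)*sqrt(U) (p(U, y) = sqrt(2*U) = sqrt(2)*sqrt(U))
p(108, h(-1, 6))*(1 + 6) = (sqrt(2)*sqrt(108))*(1 + 6) = (sqrt(2)*(6*sqrt(3)))*7 = (6*sqrt(6))*7 = 42*sqrt(6)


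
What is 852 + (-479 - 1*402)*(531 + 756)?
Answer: -1132995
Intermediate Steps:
852 + (-479 - 1*402)*(531 + 756) = 852 + (-479 - 402)*1287 = 852 - 881*1287 = 852 - 1133847 = -1132995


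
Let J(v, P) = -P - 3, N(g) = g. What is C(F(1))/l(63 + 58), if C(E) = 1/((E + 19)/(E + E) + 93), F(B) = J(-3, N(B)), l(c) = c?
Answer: 8/88209 ≈ 9.0694e-5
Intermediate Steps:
J(v, P) = -3 - P
F(B) = -3 - B
C(E) = 1/(93 + (19 + E)/(2*E)) (C(E) = 1/((19 + E)/((2*E)) + 93) = 1/((19 + E)*(1/(2*E)) + 93) = 1/((19 + E)/(2*E) + 93) = 1/(93 + (19 + E)/(2*E)))
C(F(1))/l(63 + 58) = (2*(-3 - 1*1)/(19 + 187*(-3 - 1*1)))/(63 + 58) = (2*(-3 - 1)/(19 + 187*(-3 - 1)))/121 = (2*(-4)/(19 + 187*(-4)))*(1/121) = (2*(-4)/(19 - 748))*(1/121) = (2*(-4)/(-729))*(1/121) = (2*(-4)*(-1/729))*(1/121) = (8/729)*(1/121) = 8/88209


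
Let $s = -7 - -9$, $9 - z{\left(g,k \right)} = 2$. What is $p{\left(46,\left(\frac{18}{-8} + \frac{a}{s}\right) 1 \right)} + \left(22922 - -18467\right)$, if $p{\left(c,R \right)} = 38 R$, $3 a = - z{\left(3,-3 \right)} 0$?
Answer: $\frac{82607}{2} \approx 41304.0$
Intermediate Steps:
$z{\left(g,k \right)} = 7$ ($z{\left(g,k \right)} = 9 - 2 = 7$)
$s = 2$ ($s = -7 + 9 = 2$)
$a = 0$ ($a = \frac{\left(-1\right) 7 \cdot 0}{3} = \frac{\left(-7\right) 0}{3} = \frac{1}{3} \cdot 0 = 0$)
$p{\left(46,\left(\frac{18}{-8} + \frac{a}{s}\right) 1 \right)} + \left(22922 - -18467\right) = 38 \left(\frac{18}{-8} + \frac{0}{2}\right) 1 + \left(22922 - -18467\right) = 38 \left(18 \left(- \frac{1}{8}\right) + 0 \cdot \frac{1}{2}\right) 1 + \left(22922 + 18467\right) = 38 \left(- \frac{9}{4} + 0\right) 1 + 41389 = 38 \left(\left(- \frac{9}{4}\right) 1\right) + 41389 = 38 \left(- \frac{9}{4}\right) + 41389 = - \frac{171}{2} + 41389 = \frac{82607}{2}$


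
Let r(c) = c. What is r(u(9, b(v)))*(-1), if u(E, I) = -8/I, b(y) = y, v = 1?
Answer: 8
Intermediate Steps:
r(u(9, b(v)))*(-1) = -8/1*(-1) = -8*1*(-1) = -8*(-1) = 8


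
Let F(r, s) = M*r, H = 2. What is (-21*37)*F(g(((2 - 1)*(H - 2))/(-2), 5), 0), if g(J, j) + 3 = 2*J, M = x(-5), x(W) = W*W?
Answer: 58275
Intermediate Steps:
x(W) = W**2
M = 25 (M = (-5)**2 = 25)
g(J, j) = -3 + 2*J
F(r, s) = 25*r
(-21*37)*F(g(((2 - 1)*(H - 2))/(-2), 5), 0) = (-21*37)*(25*(-3 + 2*(((2 - 1)*(2 - 2))/(-2)))) = -19425*(-3 + 2*((1*0)*(-1/2))) = -19425*(-3 + 2*(0*(-1/2))) = -19425*(-3 + 2*0) = -19425*(-3 + 0) = -19425*(-3) = -777*(-75) = 58275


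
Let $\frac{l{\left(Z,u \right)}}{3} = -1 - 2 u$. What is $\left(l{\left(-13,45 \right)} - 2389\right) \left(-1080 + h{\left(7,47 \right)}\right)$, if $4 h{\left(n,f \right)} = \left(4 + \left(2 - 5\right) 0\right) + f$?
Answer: $\frac{5682039}{2} \approx 2.841 \cdot 10^{6}$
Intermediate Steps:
$h{\left(n,f \right)} = 1 + \frac{f}{4}$ ($h{\left(n,f \right)} = \frac{\left(4 + \left(2 - 5\right) 0\right) + f}{4} = \frac{\left(4 - 0\right) + f}{4} = \frac{\left(4 + 0\right) + f}{4} = \frac{4 + f}{4} = 1 + \frac{f}{4}$)
$l{\left(Z,u \right)} = -3 - 6 u$ ($l{\left(Z,u \right)} = 3 \left(-1 - 2 u\right) = -3 - 6 u$)
$\left(l{\left(-13,45 \right)} - 2389\right) \left(-1080 + h{\left(7,47 \right)}\right) = \left(\left(-3 - 270\right) - 2389\right) \left(-1080 + \left(1 + \frac{1}{4} \cdot 47\right)\right) = \left(\left(-3 - 270\right) - 2389\right) \left(-1080 + \left(1 + \frac{47}{4}\right)\right) = \left(-273 - 2389\right) \left(-1080 + \frac{51}{4}\right) = \left(-2662\right) \left(- \frac{4269}{4}\right) = \frac{5682039}{2}$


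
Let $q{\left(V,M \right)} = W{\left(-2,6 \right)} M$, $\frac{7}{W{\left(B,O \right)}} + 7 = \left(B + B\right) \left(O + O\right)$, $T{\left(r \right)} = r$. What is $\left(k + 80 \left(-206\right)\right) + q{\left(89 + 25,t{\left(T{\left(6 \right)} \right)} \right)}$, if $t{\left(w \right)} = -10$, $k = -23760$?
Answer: $- \frac{442626}{11} \approx -40239.0$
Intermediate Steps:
$W{\left(B,O \right)} = \frac{7}{-7 + 4 B O}$ ($W{\left(B,O \right)} = \frac{7}{-7 + \left(B + B\right) \left(O + O\right)} = \frac{7}{-7 + 2 B 2 O} = \frac{7}{-7 + 4 B O}$)
$q{\left(V,M \right)} = - \frac{7 M}{55}$ ($q{\left(V,M \right)} = \frac{7}{-7 + 4 \left(-2\right) 6} M = \frac{7}{-7 - 48} M = \frac{7}{-55} M = 7 \left(- \frac{1}{55}\right) M = - \frac{7 M}{55}$)
$\left(k + 80 \left(-206\right)\right) + q{\left(89 + 25,t{\left(T{\left(6 \right)} \right)} \right)} = \left(-23760 + 80 \left(-206\right)\right) - - \frac{14}{11} = \left(-23760 - 16480\right) + \frac{14}{11} = -40240 + \frac{14}{11} = - \frac{442626}{11}$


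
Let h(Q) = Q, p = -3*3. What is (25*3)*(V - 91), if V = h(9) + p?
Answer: -6825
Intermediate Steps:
p = -9
V = 0 (V = 9 - 9 = 0)
(25*3)*(V - 91) = (25*3)*(0 - 91) = 75*(-91) = -6825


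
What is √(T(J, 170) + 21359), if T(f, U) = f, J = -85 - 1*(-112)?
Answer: 17*√74 ≈ 146.24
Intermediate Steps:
J = 27 (J = -85 + 112 = 27)
√(T(J, 170) + 21359) = √(27 + 21359) = √21386 = 17*√74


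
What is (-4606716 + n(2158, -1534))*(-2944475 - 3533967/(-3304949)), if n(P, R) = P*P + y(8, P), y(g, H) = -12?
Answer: -488863403977182688/3304949 ≈ -1.4792e+11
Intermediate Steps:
n(P, R) = -12 + P² (n(P, R) = P*P - 12 = P² - 12 = -12 + P²)
(-4606716 + n(2158, -1534))*(-2944475 - 3533967/(-3304949)) = (-4606716 + (-12 + 2158²))*(-2944475 - 3533967/(-3304949)) = (-4606716 + (-12 + 4656964))*(-2944475 - 3533967*(-1/3304949)) = (-4606716 + 4656952)*(-2944475 + 3533967/3304949) = 50236*(-9731336172808/3304949) = -488863403977182688/3304949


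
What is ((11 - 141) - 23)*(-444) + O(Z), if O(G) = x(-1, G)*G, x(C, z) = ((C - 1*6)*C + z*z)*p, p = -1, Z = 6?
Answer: 67674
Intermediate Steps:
x(C, z) = -z² - C*(-6 + C) (x(C, z) = ((C - 1*6)*C + z*z)*(-1) = ((C - 6)*C + z²)*(-1) = ((-6 + C)*C + z²)*(-1) = (C*(-6 + C) + z²)*(-1) = (z² + C*(-6 + C))*(-1) = -z² - C*(-6 + C))
O(G) = G*(-7 - G²) (O(G) = (-1*(-1)² - G² + 6*(-1))*G = (-1*1 - G² - 6)*G = (-1 - G² - 6)*G = (-7 - G²)*G = G*(-7 - G²))
((11 - 141) - 23)*(-444) + O(Z) = ((11 - 141) - 23)*(-444) - 1*6*(7 + 6²) = (-130 - 23)*(-444) - 1*6*(7 + 36) = -153*(-444) - 1*6*43 = 67932 - 258 = 67674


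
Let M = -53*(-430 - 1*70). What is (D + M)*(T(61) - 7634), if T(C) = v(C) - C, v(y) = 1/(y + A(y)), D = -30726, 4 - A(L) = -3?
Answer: 1105646267/34 ≈ 3.2519e+7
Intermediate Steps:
A(L) = 7 (A(L) = 4 - 1*(-3) = 4 + 3 = 7)
v(y) = 1/(7 + y) (v(y) = 1/(y + 7) = 1/(7 + y))
T(C) = 1/(7 + C) - C
M = 26500 (M = -53*(-430 - 70) = -53*(-500) = 26500)
(D + M)*(T(61) - 7634) = (-30726 + 26500)*((1 - 1*61*(7 + 61))/(7 + 61) - 7634) = -4226*((1 - 1*61*68)/68 - 7634) = -4226*((1 - 4148)/68 - 7634) = -4226*((1/68)*(-4147) - 7634) = -4226*(-4147/68 - 7634) = -4226*(-523259/68) = 1105646267/34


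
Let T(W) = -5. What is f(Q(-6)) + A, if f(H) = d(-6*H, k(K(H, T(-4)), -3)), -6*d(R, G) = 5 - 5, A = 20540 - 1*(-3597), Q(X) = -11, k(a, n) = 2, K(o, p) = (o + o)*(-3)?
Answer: 24137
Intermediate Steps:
K(o, p) = -6*o (K(o, p) = (2*o)*(-3) = -6*o)
A = 24137 (A = 20540 + 3597 = 24137)
d(R, G) = 0 (d(R, G) = -(5 - 5)/6 = -⅙*0 = 0)
f(H) = 0
f(Q(-6)) + A = 0 + 24137 = 24137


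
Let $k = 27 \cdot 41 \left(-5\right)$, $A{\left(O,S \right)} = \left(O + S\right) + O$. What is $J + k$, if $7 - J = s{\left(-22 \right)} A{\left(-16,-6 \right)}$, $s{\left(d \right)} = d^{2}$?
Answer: $12864$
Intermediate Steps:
$A{\left(O,S \right)} = S + 2 O$
$J = 18399$ ($J = 7 - \left(-22\right)^{2} \left(-6 + 2 \left(-16\right)\right) = 7 - 484 \left(-6 - 32\right) = 7 - 484 \left(-38\right) = 7 - -18392 = 7 + 18392 = 18399$)
$k = -5535$ ($k = 1107 \left(-5\right) = -5535$)
$J + k = 18399 - 5535 = 12864$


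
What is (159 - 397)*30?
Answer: -7140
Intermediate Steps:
(159 - 397)*30 = -238*30 = -7140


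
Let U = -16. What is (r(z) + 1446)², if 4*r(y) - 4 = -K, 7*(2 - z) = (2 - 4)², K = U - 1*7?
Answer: 33767721/16 ≈ 2.1105e+6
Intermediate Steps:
K = -23 (K = -16 - 1*7 = -16 - 7 = -23)
z = 10/7 (z = 2 - (2 - 4)²/7 = 2 - ⅐*(-2)² = 2 - ⅐*4 = 2 - 4/7 = 10/7 ≈ 1.4286)
r(y) = 27/4 (r(y) = 1 + (-1*(-23))/4 = 1 + (¼)*23 = 1 + 23/4 = 27/4)
(r(z) + 1446)² = (27/4 + 1446)² = (5811/4)² = 33767721/16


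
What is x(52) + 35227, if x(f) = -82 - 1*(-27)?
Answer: 35172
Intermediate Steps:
x(f) = -55 (x(f) = -82 + 27 = -55)
x(52) + 35227 = -55 + 35227 = 35172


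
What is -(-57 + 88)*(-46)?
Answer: 1426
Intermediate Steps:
-(-57 + 88)*(-46) = -31*(-46) = -1*(-1426) = 1426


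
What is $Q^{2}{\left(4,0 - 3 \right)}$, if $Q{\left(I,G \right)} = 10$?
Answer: $100$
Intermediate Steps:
$Q^{2}{\left(4,0 - 3 \right)} = 10^{2} = 100$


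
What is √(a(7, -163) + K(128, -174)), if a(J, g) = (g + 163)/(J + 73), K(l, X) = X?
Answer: I*√174 ≈ 13.191*I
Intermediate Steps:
a(J, g) = (163 + g)/(73 + J)
√(a(7, -163) + K(128, -174)) = √((163 - 163)/(73 + 7) - 174) = √(0/80 - 174) = √((1/80)*0 - 174) = √(0 - 174) = √(-174) = I*√174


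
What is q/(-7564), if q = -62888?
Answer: 15722/1891 ≈ 8.3141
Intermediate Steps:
q/(-7564) = -62888/(-7564) = -62888*(-1/7564) = 15722/1891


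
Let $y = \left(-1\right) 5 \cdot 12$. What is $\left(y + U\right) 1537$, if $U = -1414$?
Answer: $-2265538$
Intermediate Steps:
$y = -60$ ($y = \left(-5\right) 12 = -60$)
$\left(y + U\right) 1537 = \left(-60 - 1414\right) 1537 = \left(-1474\right) 1537 = -2265538$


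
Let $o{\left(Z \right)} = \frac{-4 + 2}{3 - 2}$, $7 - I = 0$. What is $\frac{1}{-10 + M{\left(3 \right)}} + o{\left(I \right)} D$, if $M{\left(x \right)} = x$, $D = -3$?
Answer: $\frac{41}{7} \approx 5.8571$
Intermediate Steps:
$I = 7$ ($I = 7 - 0 = 7 + 0 = 7$)
$o{\left(Z \right)} = -2$ ($o{\left(Z \right)} = - \frac{2}{1} = \left(-2\right) 1 = -2$)
$\frac{1}{-10 + M{\left(3 \right)}} + o{\left(I \right)} D = \frac{1}{-10 + 3} - -6 = \frac{1}{-7} + 6 = - \frac{1}{7} + 6 = \frac{41}{7}$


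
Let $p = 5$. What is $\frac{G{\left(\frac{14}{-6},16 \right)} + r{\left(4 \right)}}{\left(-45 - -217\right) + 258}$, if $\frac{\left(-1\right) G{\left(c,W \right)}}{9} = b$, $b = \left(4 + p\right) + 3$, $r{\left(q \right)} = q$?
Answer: $- \frac{52}{215} \approx -0.24186$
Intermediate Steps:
$b = 12$ ($b = \left(4 + 5\right) + 3 = 9 + 3 = 12$)
$G{\left(c,W \right)} = -108$ ($G{\left(c,W \right)} = \left(-9\right) 12 = -108$)
$\frac{G{\left(\frac{14}{-6},16 \right)} + r{\left(4 \right)}}{\left(-45 - -217\right) + 258} = \frac{-108 + 4}{\left(-45 - -217\right) + 258} = - \frac{104}{\left(-45 + 217\right) + 258} = - \frac{104}{172 + 258} = - \frac{104}{430} = \left(-104\right) \frac{1}{430} = - \frac{52}{215}$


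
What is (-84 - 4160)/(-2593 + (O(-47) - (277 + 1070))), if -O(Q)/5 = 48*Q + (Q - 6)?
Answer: -4244/7605 ≈ -0.55805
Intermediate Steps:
O(Q) = 30 - 245*Q (O(Q) = -5*(48*Q + (Q - 6)) = -5*(48*Q + (-6 + Q)) = -5*(-6 + 49*Q) = 30 - 245*Q)
(-84 - 4160)/(-2593 + (O(-47) - (277 + 1070))) = (-84 - 4160)/(-2593 + ((30 - 245*(-47)) - (277 + 1070))) = -4244/(-2593 + ((30 + 11515) - 1*1347)) = -4244/(-2593 + (11545 - 1347)) = -4244/(-2593 + 10198) = -4244/7605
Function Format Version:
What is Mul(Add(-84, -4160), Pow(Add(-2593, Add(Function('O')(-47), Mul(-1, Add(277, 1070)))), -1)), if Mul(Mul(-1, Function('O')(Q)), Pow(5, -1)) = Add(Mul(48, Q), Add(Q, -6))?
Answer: Rational(-4244, 7605) ≈ -0.55805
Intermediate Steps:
Function('O')(Q) = Add(30, Mul(-245, Q)) (Function('O')(Q) = Mul(-5, Add(Mul(48, Q), Add(Q, -6))) = Mul(-5, Add(Mul(48, Q), Add(-6, Q))) = Mul(-5, Add(-6, Mul(49, Q))) = Add(30, Mul(-245, Q)))
Mul(Add(-84, -4160), Pow(Add(-2593, Add(Function('O')(-47), Mul(-1, Add(277, 1070)))), -1)) = Mul(Add(-84, -4160), Pow(Add(-2593, Add(Add(30, Mul(-245, -47)), Mul(-1, Add(277, 1070)))), -1)) = Mul(-4244, Pow(Add(-2593, Add(Add(30, 11515), Mul(-1, 1347))), -1)) = Mul(-4244, Pow(Add(-2593, Add(11545, -1347)), -1)) = Mul(-4244, Pow(Add(-2593, 10198), -1)) = Mul(-4244, Pow(7605, -1)) = Mul(-4244, Rational(1, 7605)) = Rational(-4244, 7605)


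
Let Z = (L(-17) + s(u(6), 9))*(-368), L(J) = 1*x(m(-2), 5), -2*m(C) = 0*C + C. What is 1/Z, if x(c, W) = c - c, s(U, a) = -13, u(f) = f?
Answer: 1/4784 ≈ 0.00020903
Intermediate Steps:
m(C) = -C/2 (m(C) = -(0*C + C)/2 = -(0 + C)/2 = -C/2)
x(c, W) = 0
L(J) = 0 (L(J) = 1*0 = 0)
Z = 4784 (Z = (0 - 13)*(-368) = -13*(-368) = 4784)
1/Z = 1/4784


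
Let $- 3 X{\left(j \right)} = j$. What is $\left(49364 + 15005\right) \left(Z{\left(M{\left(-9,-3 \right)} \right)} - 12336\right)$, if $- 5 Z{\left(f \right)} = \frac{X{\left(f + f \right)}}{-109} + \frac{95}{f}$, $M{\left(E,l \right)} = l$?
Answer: $- \frac{1297614606631}{1635} \approx -7.9365 \cdot 10^{8}$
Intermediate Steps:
$X{\left(j \right)} = - \frac{j}{3}$
$Z{\left(f \right)} = - \frac{19}{f} - \frac{2 f}{1635}$ ($Z{\left(f \right)} = - \frac{\frac{\left(- \frac{1}{3}\right) \left(f + f\right)}{-109} + \frac{95}{f}}{5} = - \frac{- \frac{2 f}{3} \left(- \frac{1}{109}\right) + \frac{95}{f}}{5} = - \frac{\frac{2 f}{327} + \frac{95}{f}}{5} = - \frac{\frac{95}{f} + \frac{2 f}{327}}{5} = - \frac{19}{f} - \frac{2 f}{1635}$)
$\left(49364 + 15005\right) \left(Z{\left(M{\left(-9,-3 \right)} \right)} - 12336\right) = \left(49364 + 15005\right) \left(\left(- \frac{19}{-3} - - \frac{2}{545}\right) - 12336\right) = 64369 \left(\left(\left(-19\right) \left(- \frac{1}{3}\right) + \frac{2}{545}\right) - 12336\right) = 64369 \left(\left(\frac{19}{3} + \frac{2}{545}\right) - 12336\right) = 64369 \left(\frac{10361}{1635} - 12336\right) = 64369 \left(- \frac{20158999}{1635}\right) = - \frac{1297614606631}{1635}$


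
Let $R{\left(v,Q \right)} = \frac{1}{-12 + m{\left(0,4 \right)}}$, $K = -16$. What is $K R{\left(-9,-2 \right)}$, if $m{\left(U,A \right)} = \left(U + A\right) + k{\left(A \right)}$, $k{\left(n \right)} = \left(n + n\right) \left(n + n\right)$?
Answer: $- \frac{2}{7} \approx -0.28571$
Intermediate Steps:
$k{\left(n \right)} = 4 n^{2}$ ($k{\left(n \right)} = 2 n 2 n = 4 n^{2}$)
$m{\left(U,A \right)} = A + U + 4 A^{2}$ ($m{\left(U,A \right)} = \left(U + A\right) + 4 A^{2} = \left(A + U\right) + 4 A^{2} = A + U + 4 A^{2}$)
$R{\left(v,Q \right)} = \frac{1}{56}$ ($R{\left(v,Q \right)} = \frac{1}{-12 + \left(4 + 0 + 4 \cdot 4^{2}\right)} = \frac{1}{-12 + \left(4 + 0 + 4 \cdot 16\right)} = \frac{1}{-12 + \left(4 + 0 + 64\right)} = \frac{1}{-12 + 68} = \frac{1}{56}$)
$K R{\left(-9,-2 \right)} = \left(-16\right) \frac{1}{56} = - \frac{2}{7}$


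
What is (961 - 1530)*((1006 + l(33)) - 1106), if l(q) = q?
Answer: 38123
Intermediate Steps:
(961 - 1530)*((1006 + l(33)) - 1106) = (961 - 1530)*((1006 + 33) - 1106) = -569*(1039 - 1106) = -569*(-67) = 38123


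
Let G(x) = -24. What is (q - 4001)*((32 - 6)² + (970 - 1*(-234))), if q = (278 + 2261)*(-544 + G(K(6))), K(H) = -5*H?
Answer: -2718767640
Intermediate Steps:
q = -1442152 (q = (278 + 2261)*(-544 - 24) = 2539*(-568) = -1442152)
(q - 4001)*((32 - 6)² + (970 - 1*(-234))) = (-1442152 - 4001)*((32 - 6)² + (970 - 1*(-234))) = -1446153*(26² + (970 + 234)) = -1446153*(676 + 1204) = -1446153*1880 = -2718767640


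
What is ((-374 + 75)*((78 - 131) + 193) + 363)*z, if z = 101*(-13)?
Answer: 54485561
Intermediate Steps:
z = -1313
((-374 + 75)*((78 - 131) + 193) + 363)*z = ((-374 + 75)*((78 - 131) + 193) + 363)*(-1313) = (-299*(-53 + 193) + 363)*(-1313) = (-299*140 + 363)*(-1313) = (-41860 + 363)*(-1313) = -41497*(-1313) = 54485561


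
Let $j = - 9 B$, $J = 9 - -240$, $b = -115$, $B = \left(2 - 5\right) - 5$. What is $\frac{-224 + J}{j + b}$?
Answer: $- \frac{25}{43} \approx -0.5814$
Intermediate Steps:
$B = -8$ ($B = -3 - 5 = -8$)
$J = 249$ ($J = 9 + 240 = 249$)
$j = 72$ ($j = \left(-9\right) \left(-8\right) = 72$)
$\frac{-224 + J}{j + b} = \frac{-224 + 249}{72 - 115} = \frac{25}{-43} = 25 \left(- \frac{1}{43}\right) = - \frac{25}{43}$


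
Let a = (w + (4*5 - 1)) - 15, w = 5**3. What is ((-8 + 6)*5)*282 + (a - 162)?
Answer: -2853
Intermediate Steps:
w = 125
a = 129 (a = (125 + (4*5 - 1)) - 15 = (125 + (20 - 1)) - 15 = (125 + 19) - 15 = 144 - 15 = 129)
((-8 + 6)*5)*282 + (a - 162) = ((-8 + 6)*5)*282 + (129 - 162) = -2*5*282 - 33 = -10*282 - 33 = -2820 - 33 = -2853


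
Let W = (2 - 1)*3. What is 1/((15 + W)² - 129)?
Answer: 1/195 ≈ 0.0051282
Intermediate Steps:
W = 3 (W = 1*3 = 3)
1/((15 + W)² - 129) = 1/((15 + 3)² - 129) = 1/(18² - 129) = 1/(324 - 129) = 1/195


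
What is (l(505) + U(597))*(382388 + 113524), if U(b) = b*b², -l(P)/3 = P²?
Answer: 105138847631376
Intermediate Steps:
l(P) = -3*P²
U(b) = b³
(l(505) + U(597))*(382388 + 113524) = (-3*505² + 597³)*(382388 + 113524) = (-3*255025 + 212776173)*495912 = (-765075 + 212776173)*495912 = 212011098*495912 = 105138847631376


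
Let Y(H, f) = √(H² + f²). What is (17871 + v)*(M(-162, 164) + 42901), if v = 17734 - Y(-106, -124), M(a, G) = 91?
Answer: 1530730160 - 85984*√6653 ≈ 1.5237e+9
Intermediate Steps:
v = 17734 - 2*√6653 (v = 17734 - √((-106)² + (-124)²) = 17734 - √(11236 + 15376) = 17734 - √26612 = 17734 - 2*√6653 ≈ 17571.)
(17871 + v)*(M(-162, 164) + 42901) = (17871 + (17734 - 2*√6653))*(91 + 42901) = (35605 - 2*√6653)*42992 = 1530730160 - 85984*√6653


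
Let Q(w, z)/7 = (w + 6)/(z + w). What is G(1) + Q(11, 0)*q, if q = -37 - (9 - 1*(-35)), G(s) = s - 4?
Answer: -9672/11 ≈ -879.27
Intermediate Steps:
G(s) = -4 + s
Q(w, z) = 7*(6 + w)/(w + z) (Q(w, z) = 7*((w + 6)/(z + w)) = 7*((6 + w)/(w + z)) = 7*(6 + w)/(w + z))
q = -81 (q = -37 - (9 + 35) = -37 - 1*44 = -37 - 44 = -81)
G(1) + Q(11, 0)*q = (-4 + 1) + (7*(6 + 11)/(11 + 0))*(-81) = -3 + (7*17/11)*(-81) = -3 + (7*(1/11)*17)*(-81) = -3 + (119/11)*(-81) = -3 - 9639/11 = -9672/11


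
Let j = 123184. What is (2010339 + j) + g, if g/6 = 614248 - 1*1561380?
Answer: -3549269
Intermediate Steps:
g = -5682792 (g = 6*(614248 - 1*1561380) = 6*(614248 - 1561380) = 6*(-947132) = -5682792)
(2010339 + j) + g = (2010339 + 123184) - 5682792 = 2133523 - 5682792 = -3549269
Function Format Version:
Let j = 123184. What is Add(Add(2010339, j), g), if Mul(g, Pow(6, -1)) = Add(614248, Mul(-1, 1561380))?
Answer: -3549269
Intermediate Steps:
g = -5682792 (g = Mul(6, Add(614248, Mul(-1, 1561380))) = Mul(6, Add(614248, -1561380)) = Mul(6, -947132) = -5682792)
Add(Add(2010339, j), g) = Add(Add(2010339, 123184), -5682792) = Add(2133523, -5682792) = -3549269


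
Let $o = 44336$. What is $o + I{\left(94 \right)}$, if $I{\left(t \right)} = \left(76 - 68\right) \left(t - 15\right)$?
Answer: $44968$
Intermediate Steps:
$I{\left(t \right)} = -120 + 8 t$ ($I{\left(t \right)} = 8 \left(-15 + t\right) = -120 + 8 t$)
$o + I{\left(94 \right)} = 44336 + \left(-120 + 8 \cdot 94\right) = 44336 + \left(-120 + 752\right) = 44336 + 632 = 44968$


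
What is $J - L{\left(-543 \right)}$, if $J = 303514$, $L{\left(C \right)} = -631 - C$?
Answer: $303602$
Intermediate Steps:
$J - L{\left(-543 \right)} = 303514 - \left(-631 - -543\right) = 303514 - \left(-631 + 543\right) = 303514 - -88 = 303514 + 88 = 303602$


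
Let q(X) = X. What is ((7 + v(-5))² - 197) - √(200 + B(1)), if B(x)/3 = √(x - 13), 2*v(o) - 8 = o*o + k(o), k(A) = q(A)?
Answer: 244 - √(200 + 6*I*√3) ≈ 229.85 - 0.3673*I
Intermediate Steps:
k(A) = A
v(o) = 4 + o/2 + o²/2 (v(o) = 4 + (o*o + o)/2 = 4 + (o² + o)/2 = 4 + (o + o²)/2 = 4 + (o/2 + o²/2) = 4 + o/2 + o²/2)
B(x) = 3*√(-13 + x) (B(x) = 3*√(x - 13) = 3*√(-13 + x))
((7 + v(-5))² - 197) - √(200 + B(1)) = ((7 + (4 + (½)*(-5) + (½)*(-5)²))² - 197) - √(200 + 3*√(-13 + 1)) = ((7 + (4 - 5/2 + (½)*25))² - 197) - √(200 + 3*√(-12)) = ((7 + (4 - 5/2 + 25/2))² - 197) - √(200 + 3*(2*I*√3)) = ((7 + 14)² - 197) - √(200 + 6*I*√3) = (21² - 197) - √(200 + 6*I*√3) = (441 - 197) - √(200 + 6*I*√3) = 244 - √(200 + 6*I*√3)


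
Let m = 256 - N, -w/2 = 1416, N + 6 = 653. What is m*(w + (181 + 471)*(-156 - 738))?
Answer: 229016520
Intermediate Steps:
N = 647 (N = -6 + 653 = 647)
w = -2832 (w = -2*1416 = -2832)
m = -391 (m = 256 - 1*647 = 256 - 647 = -391)
m*(w + (181 + 471)*(-156 - 738)) = -391*(-2832 + (181 + 471)*(-156 - 738)) = -391*(-2832 + 652*(-894)) = -391*(-2832 - 582888) = -391*(-585720) = 229016520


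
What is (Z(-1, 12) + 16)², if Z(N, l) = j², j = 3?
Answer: 625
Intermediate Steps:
Z(N, l) = 9 (Z(N, l) = 3² = 9)
(Z(-1, 12) + 16)² = (9 + 16)² = 25² = 625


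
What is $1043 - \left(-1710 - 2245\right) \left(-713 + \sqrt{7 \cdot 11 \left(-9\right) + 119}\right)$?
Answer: $-2818872 + 3955 i \sqrt{574} \approx -2.8189 \cdot 10^{6} + 94755.0 i$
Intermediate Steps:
$1043 - \left(-1710 - 2245\right) \left(-713 + \sqrt{7 \cdot 11 \left(-9\right) + 119}\right) = 1043 - - 3955 \left(-713 + \sqrt{77 \left(-9\right) + 119}\right) = 1043 - - 3955 \left(-713 + \sqrt{-693 + 119}\right) = 1043 - - 3955 \left(-713 + \sqrt{-574}\right) = 1043 - - 3955 \left(-713 + i \sqrt{574}\right) = 1043 - \left(2819915 - 3955 i \sqrt{574}\right) = -2818872 + 3955 i \sqrt{574}$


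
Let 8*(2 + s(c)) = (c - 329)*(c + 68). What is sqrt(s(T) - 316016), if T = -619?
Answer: I*sqrt(1002898)/2 ≈ 500.72*I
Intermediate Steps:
s(c) = -2 + (-329 + c)*(68 + c)/8 (s(c) = -2 + ((c - 329)*(c + 68))/8 = -2 + ((-329 + c)*(68 + c))/8 = -2 + (-329 + c)*(68 + c)/8)
sqrt(s(T) - 316016) = sqrt((-5597/2 - 261/8*(-619) + (1/8)*(-619)**2) - 316016) = sqrt((-5597/2 + 161559/8 + (1/8)*383161) - 316016) = sqrt((-5597/2 + 161559/8 + 383161/8) - 316016) = sqrt(130583/2 - 316016) = sqrt(-501449/2) = I*sqrt(1002898)/2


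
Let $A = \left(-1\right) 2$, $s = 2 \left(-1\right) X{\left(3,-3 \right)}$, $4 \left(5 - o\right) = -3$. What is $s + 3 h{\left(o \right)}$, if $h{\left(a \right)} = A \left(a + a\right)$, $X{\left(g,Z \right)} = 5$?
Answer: $-79$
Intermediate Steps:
$o = \frac{23}{4}$ ($o = 5 - - \frac{3}{4} = 5 + \frac{3}{4} = \frac{23}{4} \approx 5.75$)
$s = -10$ ($s = 2 \left(-1\right) 5 = \left(-2\right) 5 = -10$)
$A = -2$
$h{\left(a \right)} = - 4 a$ ($h{\left(a \right)} = - 2 \left(a + a\right) = - 2 \cdot 2 a = - 4 a$)
$s + 3 h{\left(o \right)} = -10 + 3 \left(\left(-4\right) \frac{23}{4}\right) = -10 + 3 \left(-23\right) = -10 - 69 = -79$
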